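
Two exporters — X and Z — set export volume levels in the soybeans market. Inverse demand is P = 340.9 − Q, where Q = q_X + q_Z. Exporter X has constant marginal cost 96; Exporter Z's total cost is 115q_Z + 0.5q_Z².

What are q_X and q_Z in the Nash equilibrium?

Exporter X's profit: π = q_X(340.9 − (q_X + q_Z)) − 96q_X.
∂π/∂q_X = 244.9 − 2q_X − q_Z = 0, so q_X = 122.45 − 0.5q_Z.
For Z: ∂π/∂q_Z = 225.9 − 3q_Z − q_X = 0 ⇒ q_Z = 75.3 − (1/3)q_X.
Solving the two reaction functions simultaneously: (1 − (−0.5)(−1/3))q_X = 122.45 − 0.5·75.3, so (5/6)q_X = 84.8 and q_X = 101.76.
Then q_Z = 75.3 − (1/3)·101.76 = 41.38.

101.76, 41.38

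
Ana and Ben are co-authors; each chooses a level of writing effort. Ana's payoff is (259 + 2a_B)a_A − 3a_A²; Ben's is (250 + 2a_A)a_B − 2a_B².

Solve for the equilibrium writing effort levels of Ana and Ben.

Expanding Ana's payoff: 259a_A + 2a_Ba_A − 3a_A².
∂π/∂a_A = 259 + 2a_B − 6a_A = 0, so a_A = 259/6 + (1/3)a_B.
Likewise for Ben: a_B = 62.5 + 0.5a_A.
Plugging a_B into Ana's best response: a_A = 259/6 + (1/3)(62.5 + 0.5a_A) ⇒ (5/6)a_A = 64, so a_A = 76.8.
Then a_B = 62.5 + 0.5·76.8 = 100.9.

76.8, 100.9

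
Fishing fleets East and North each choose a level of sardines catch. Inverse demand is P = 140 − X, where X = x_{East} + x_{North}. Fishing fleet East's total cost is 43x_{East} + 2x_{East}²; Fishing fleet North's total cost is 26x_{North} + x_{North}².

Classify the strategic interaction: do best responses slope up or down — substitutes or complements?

strategic substitutes

Fishing fleet East's profit: π = x_{East}(140 − (x_{East} + x_{North})) − 43x_{East} − 2x_{East}².
∂π/∂x_{East} = 97 − 6x_{East} − x_{North} = 0, so x_{East} = 97/6 − (1/6)x_{North}.
The best-response slope dx_{East}/dx_{North} = −1/6 < 0: the reaction function is downward-sloping, so the choices are strategic substitutes.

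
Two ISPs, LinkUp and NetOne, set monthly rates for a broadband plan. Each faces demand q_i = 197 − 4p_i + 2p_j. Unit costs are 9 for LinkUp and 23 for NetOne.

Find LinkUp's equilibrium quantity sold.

LinkUp's profit: π = (p_{LinkUp} − 9)(197 − 4p_{LinkUp} + 2p_{NetOne}).
∂π/∂p_{LinkUp} = 233 − 8p_{LinkUp} + 2p_{NetOne} = 0 ⇒ p_{LinkUp} = 29.125 + 0.25p_{NetOne}.
Similarly p_{NetOne} = 36.125 + 0.25p_{LinkUp}.
Plugging p_{NetOne} into LinkUp's best response: p_{LinkUp} = 29.125 + 0.25(36.125 + 0.25p_{LinkUp}) ⇒ 0.9375p_{LinkUp} = 1221/32, so p_{LinkUp} = 40.7.
Then p_{NetOne} = 36.125 + 0.25·40.7 = 46.3.
q_{LinkUp} = 197 − 4·40.7 + 2·46.3 = 126.8.

126.8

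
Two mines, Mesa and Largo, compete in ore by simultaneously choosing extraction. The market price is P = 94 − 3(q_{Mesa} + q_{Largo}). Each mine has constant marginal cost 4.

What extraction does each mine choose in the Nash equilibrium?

10

Mine Mesa's profit: π = q_{Mesa}(94 − 3(q_{Mesa} + q_{Largo})) − 4q_{Mesa}.
∂π/∂q_{Mesa} = 90 − 6q_{Mesa} − 3q_{Largo} = 0, so q_{Mesa} = 15 − 0.5q_{Largo}.
Setting q_{Mesa} = q_{Largo} in the reaction function: q_{Mesa} = 15 − 0.5q_{Mesa}, so q_{Mesa} = 15 / 1.5 = 10.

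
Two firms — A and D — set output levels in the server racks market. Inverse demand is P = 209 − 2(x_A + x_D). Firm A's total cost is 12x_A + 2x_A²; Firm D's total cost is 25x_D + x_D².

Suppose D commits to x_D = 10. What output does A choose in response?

Firm A's profit: π = x_A(209 − 2(x_A + x_D)) − 12x_A − 2x_A².
∂π/∂x_A = 197 − 8x_A − 2x_D = 0, so x_A = 24.625 − 0.25x_D.
At x_D = 10: x_A = 24.625 − 0.25·10 = 22.125.

22.125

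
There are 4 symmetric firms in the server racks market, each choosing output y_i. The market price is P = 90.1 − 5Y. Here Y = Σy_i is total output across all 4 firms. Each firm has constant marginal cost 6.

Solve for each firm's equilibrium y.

3.364

A representative firm's profit is π_i = y_i(90.1 − 5Y) − 6y_i, with Y = y_i + Σ_{j≠i} y_j.
First-order condition: 84.1 − 10y_i − 5Σ_{j≠i} y_j = 0.
Imposing symmetry (y_j = y for all j) turns Σ_{j≠i} y_j into 3y, so 84.1 = 25y and y = 3.364.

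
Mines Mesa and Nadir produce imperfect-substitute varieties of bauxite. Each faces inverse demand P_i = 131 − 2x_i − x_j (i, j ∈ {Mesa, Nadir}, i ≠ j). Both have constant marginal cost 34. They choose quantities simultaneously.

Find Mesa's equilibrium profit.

752.72

Mine Mesa's profit: π = x_{Mesa}(131 − 2x_{Mesa} − x_{Nadir}) − 34x_{Mesa}.
∂π/∂x_{Mesa} = 97 − 4x_{Mesa} − x_{Nadir} = 0 ⇒ x_{Mesa} = 24.25 − 0.25x_{Nadir}.
By symmetry x_{Nadir} = x_{Mesa}; substituting into the reaction function, 1.25x_{Mesa} = 24.25 and x_{Mesa} = 19.4.
P_{Mesa} = 131 − 2·19.4 − 19.4 = 72.8.
Profit = (72.8 − 34)·19.4 = 752.72.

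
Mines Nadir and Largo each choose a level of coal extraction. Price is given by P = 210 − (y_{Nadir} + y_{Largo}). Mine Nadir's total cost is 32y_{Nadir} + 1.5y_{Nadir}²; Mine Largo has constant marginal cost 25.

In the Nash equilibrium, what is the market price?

Mine Nadir's profit: π = y_{Nadir}(210 − (y_{Nadir} + y_{Largo})) − 32y_{Nadir} − 1.5y_{Nadir}².
∂π/∂y_{Nadir} = 178 − 5y_{Nadir} − y_{Largo} = 0, so y_{Nadir} = 35.6 − 0.2y_{Largo}.
For Largo: ∂π/∂y_{Largo} = 185 − 2y_{Largo} − y_{Nadir} = 0 ⇒ y_{Largo} = 92.5 − 0.5y_{Nadir}.
Solving the two reaction functions simultaneously: (1 − (−0.2)(−0.5))y_{Nadir} = 35.6 − 0.2·92.5, so 0.9y_{Nadir} = 17.1 and y_{Nadir} = 19.
Then y_{Largo} = 92.5 − 0.5·19 = 83.
Equilibrium price: P = 210 − 102 = 108.

108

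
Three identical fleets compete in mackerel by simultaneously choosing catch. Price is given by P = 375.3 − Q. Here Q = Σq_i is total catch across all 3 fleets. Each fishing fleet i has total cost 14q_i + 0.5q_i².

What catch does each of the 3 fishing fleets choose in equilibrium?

72.26

A representative fishing fleet's profit is π_i = q_i(375.3 − Q) − 14q_i − 0.5q_i², with Q = q_i + Σ_{j≠i} q_j.
First-order condition: 361.3 − 3q_i − Σ_{j≠i} q_j = 0.
With identical fishing fleets, set every q_j = q: then 361.3 − 3q − 2q = 0, i.e. q = 361.3/5 = 72.26.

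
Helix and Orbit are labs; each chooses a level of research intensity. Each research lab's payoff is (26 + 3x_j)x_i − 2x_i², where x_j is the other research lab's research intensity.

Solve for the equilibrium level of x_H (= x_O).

26

Helix's payoff is (26 + 3x_O)x_H − 2x_H².
∂π/∂x_H = 26 + 3x_O − 4x_H = 0, so x_H = 6.5 + 0.75x_O.
By symmetry x_O = x_H; substituting into the reaction function, 0.25x_H = 6.5 and x_H = 26.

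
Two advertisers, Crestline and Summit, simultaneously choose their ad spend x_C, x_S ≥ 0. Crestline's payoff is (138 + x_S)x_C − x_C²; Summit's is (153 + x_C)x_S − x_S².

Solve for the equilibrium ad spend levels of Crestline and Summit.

Expanding Crestline's payoff: 138x_C + x_Sx_C − x_C².
∂π/∂x_C = 138 + x_S − 2x_C = 0, so x_C = 69 + 0.5x_S.
Likewise for Summit: x_S = 76.5 + 0.5x_C.
Solving the two reaction functions simultaneously: (1 − (0.5)(0.5))x_C = 69 + 0.5·76.5, so 0.75x_C = 107.25 and x_C = 143.
Then x_S = 76.5 + 0.5·143 = 148.

143, 148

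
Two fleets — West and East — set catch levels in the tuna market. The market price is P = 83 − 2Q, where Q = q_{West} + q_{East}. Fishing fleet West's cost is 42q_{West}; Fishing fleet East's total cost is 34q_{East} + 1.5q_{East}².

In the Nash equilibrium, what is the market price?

Fishing fleet West's profit: π = q_{West}(83 − 2(q_{West} + q_{East})) − 42q_{West}.
∂π/∂q_{West} = 41 − 4q_{West} − 2q_{East} = 0, so q_{West} = 10.25 − 0.5q_{East}.
For East: ∂π/∂q_{East} = 49 − 7q_{East} − 2q_{West} = 0 ⇒ q_{East} = 7 − (2/7)q_{West}.
Substituting the second reaction function into the first: q_{West} = 10.25 − 0.5(7 − (2/7)q_{West}), which gives (6/7)q_{West} = 6.75 ⇒ q_{West} = 7.875.
Then q_{East} = 7 − (2/7)·7.875 = 4.75.
Equilibrium price: P = 83 − 2·12.625 = 57.75.

57.75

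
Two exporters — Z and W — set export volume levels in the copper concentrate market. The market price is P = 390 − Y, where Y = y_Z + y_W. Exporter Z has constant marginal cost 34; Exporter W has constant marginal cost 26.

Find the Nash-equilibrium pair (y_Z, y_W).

116, 124

Exporter Z's profit: π = y_Z(390 − (y_Z + y_W)) − 34y_Z.
∂π/∂y_Z = 356 − 2y_Z − y_W = 0, so y_Z = 178 − 0.5y_W.
By the same steps for W: y_W = 182 − 0.5y_Z.
Substituting the second reaction function into the first: y_Z = 178 − 0.5(182 − 0.5y_Z), which gives 0.75y_Z = 87 ⇒ y_Z = 116.
Then y_W = 182 − 0.5·116 = 124.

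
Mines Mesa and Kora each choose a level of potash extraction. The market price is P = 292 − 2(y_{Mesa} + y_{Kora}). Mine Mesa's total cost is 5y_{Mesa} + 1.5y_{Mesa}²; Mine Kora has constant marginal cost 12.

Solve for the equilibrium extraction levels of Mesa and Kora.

24.5, 57.75

Mine Mesa's profit: π = y_{Mesa}(292 − 2(y_{Mesa} + y_{Kora})) − 5y_{Mesa} − 1.5y_{Mesa}².
∂π/∂y_{Mesa} = 287 − 7y_{Mesa} − 2y_{Kora} = 0, so y_{Mesa} = 41 − (2/7)y_{Kora}.
For Kora: ∂π/∂y_{Kora} = 280 − 4y_{Kora} − 2y_{Mesa} = 0 ⇒ y_{Kora} = 70 − 0.5y_{Mesa}.
Substituting the second reaction function into the first: y_{Mesa} = 41 − (2/7)(70 − 0.5y_{Mesa}), which gives (6/7)y_{Mesa} = 21 ⇒ y_{Mesa} = 24.5.
Then y_{Kora} = 70 − 0.5·24.5 = 57.75.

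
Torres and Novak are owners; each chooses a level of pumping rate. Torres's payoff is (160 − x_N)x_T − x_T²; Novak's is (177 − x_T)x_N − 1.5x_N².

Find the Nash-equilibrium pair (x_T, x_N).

60.6, 38.8

Expanding Torres's payoff: 160x_T − x_Nx_T − x_T².
∂π/∂x_T = 160 − x_N − 2x_T = 0, so x_T = 80 − 0.5x_N.
Likewise for Novak: x_N = 59 − (1/3)x_T.
Plugging x_N into Torres's best response: x_T = 80 − 0.5(59 − (1/3)x_T) ⇒ (5/6)x_T = 50.5, so x_T = 60.6.
Then x_N = 59 − (1/3)·60.6 = 38.8.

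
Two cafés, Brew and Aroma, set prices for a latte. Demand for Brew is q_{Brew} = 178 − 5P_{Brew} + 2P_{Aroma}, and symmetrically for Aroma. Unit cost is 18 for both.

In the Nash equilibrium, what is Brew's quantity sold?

Brew's profit: π = (P_{Brew} − 18)(178 − 5P_{Brew} + 2P_{Aroma}).
∂π/∂P_{Brew} = 268 − 10P_{Brew} + 2P_{Aroma} = 0 ⇒ P_{Brew} = 26.8 + 0.2P_{Aroma}.
The game is symmetric, so in equilibrium P_{Aroma} = P_{Brew}: the reaction function gives 0.8P_{Brew} = 26.8, hence P_{Brew} = 33.5.
q_{Brew} = 178 − 5·33.5 + 2·33.5 = 77.5.

77.5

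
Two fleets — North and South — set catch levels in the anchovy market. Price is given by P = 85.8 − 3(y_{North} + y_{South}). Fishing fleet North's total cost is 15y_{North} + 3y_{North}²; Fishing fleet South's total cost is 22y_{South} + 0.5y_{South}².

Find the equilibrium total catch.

Fishing fleet North's profit: π = y_{North}(85.8 − 3(y_{North} + y_{South})) − 15y_{North} − 3y_{North}².
∂π/∂y_{North} = 70.8 − 12y_{North} − 3y_{South} = 0, so y_{North} = 5.9 − 0.25y_{South}.
For South: ∂π/∂y_{South} = 63.8 − 7y_{South} − 3y_{North} = 0 ⇒ y_{South} = 319/35 − (3/7)y_{North}.
Solving the two reaction functions simultaneously: (1 − (−0.25)(−3/7))y_{North} = 5.9 − 0.25·(319/35), so (25/28)y_{North} = 507/140 and y_{North} = 4.056.
Then y_{South} = 319/35 − (3/7)·4.056 = 7.376.
Total catch: 4.056 + 7.376 = 11.432.

11.432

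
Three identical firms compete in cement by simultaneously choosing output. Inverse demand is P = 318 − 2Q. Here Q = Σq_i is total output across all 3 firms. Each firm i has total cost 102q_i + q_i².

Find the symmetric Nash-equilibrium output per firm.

A representative firm's profit is π_i = q_i(318 − 2Q) − 102q_i − q_i², with Q = q_i + Σ_{j≠i} q_j.
First-order condition: 216 − 6q_i − 2Σ_{j≠i} q_j = 0.
Imposing symmetry (q_j = q for all j) turns Σ_{j≠i} q_j into 2q, so 216 = 10q and q = 21.6.

21.6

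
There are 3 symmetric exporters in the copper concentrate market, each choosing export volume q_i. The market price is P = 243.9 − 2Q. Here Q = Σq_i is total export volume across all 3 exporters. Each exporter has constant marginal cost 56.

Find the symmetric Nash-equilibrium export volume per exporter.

A representative exporter's profit is π_i = q_i(243.9 − 2Q) − 56q_i, with Q = q_i + Σ_{j≠i} q_j.
First-order condition: 187.9 − 4q_i − 2Σ_{j≠i} q_j = 0.
In a symmetric equilibrium every exporter chooses the same q, so Σ_{j≠i} q_j = 2q. The condition becomes 187.9 − 8q = 0, giving q = 187.9/8 = 23.4875.

23.4875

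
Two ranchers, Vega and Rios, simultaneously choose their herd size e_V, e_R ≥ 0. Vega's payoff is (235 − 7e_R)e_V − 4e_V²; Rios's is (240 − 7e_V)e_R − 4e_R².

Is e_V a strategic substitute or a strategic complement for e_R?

strategic substitutes

Expanding Vega's payoff: 235e_V − 7e_Re_V − 4e_V².
∂π/∂e_V = 235 − 7e_R − 8e_V = 0, so e_V = 29.375 − 0.875e_R.
The best-response slope de_V/de_R = −0.875 < 0: the reaction function is downward-sloping, so the choices are strategic substitutes.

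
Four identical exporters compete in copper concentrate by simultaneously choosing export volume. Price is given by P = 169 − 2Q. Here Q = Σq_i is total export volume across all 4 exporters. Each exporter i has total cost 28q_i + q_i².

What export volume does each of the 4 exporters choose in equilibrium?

11.75

A representative exporter's profit is π_i = q_i(169 − 2Q) − 28q_i − q_i², with Q = q_i + Σ_{j≠i} q_j.
First-order condition: 141 − 6q_i − 2Σ_{j≠i} q_j = 0.
Imposing symmetry (q_j = q for all j) turns Σ_{j≠i} q_j into 3q, so 141 = 12q and q = 11.75.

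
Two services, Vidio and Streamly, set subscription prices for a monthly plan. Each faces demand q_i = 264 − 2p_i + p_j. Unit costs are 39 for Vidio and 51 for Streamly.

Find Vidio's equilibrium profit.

Vidio's profit: π = (p_{Vidio} − 39)(264 − 2p_{Vidio} + p_{Streamly}).
∂π/∂p_{Vidio} = 342 − 4p_{Vidio} + p_{Streamly} = 0 ⇒ p_{Vidio} = 85.5 + 0.25p_{Streamly}.
Similarly p_{Streamly} = 91.5 + 0.25p_{Vidio}.
Plugging p_{Streamly} into Vidio's best response: p_{Vidio} = 85.5 + 0.25(91.5 + 0.25p_{Vidio}) ⇒ 0.9375p_{Vidio} = 108.375, so p_{Vidio} = 115.6.
Then p_{Streamly} = 91.5 + 0.25·115.6 = 120.4.
q_{Vidio} = 264 − 2·115.6 + 120.4 = 153.2.
Profit = (115.6 − 39)·153.2 = 11735.12.

11735.12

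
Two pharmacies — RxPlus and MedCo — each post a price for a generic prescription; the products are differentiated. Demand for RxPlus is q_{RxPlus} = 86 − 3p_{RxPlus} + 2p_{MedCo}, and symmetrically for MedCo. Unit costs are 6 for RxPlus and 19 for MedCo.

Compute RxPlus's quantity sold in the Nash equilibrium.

67.3125

RxPlus's profit: π = (p_{RxPlus} − 6)(86 − 3p_{RxPlus} + 2p_{MedCo}).
∂π/∂p_{RxPlus} = 104 − 6p_{RxPlus} + 2p_{MedCo} = 0 ⇒ p_{RxPlus} = 52/3 + (1/3)p_{MedCo}.
Similarly p_{MedCo} = 143/6 + (1/3)p_{RxPlus}.
Substituting the second reaction function into the first: p_{RxPlus} = 52/3 + (1/3)(143/6 + (1/3)p_{RxPlus}), which gives (8/9)p_{RxPlus} = 455/18 ⇒ p_{RxPlus} = 28.4375.
Then p_{MedCo} = 143/6 + (1/3)·28.4375 = 33.3125.
q_{RxPlus} = 86 − 3·28.4375 + 2·33.3125 = 67.3125.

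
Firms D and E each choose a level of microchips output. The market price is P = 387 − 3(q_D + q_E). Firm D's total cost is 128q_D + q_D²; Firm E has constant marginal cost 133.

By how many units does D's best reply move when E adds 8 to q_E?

Firm D's profit: π = q_D(387 − 3(q_D + q_E)) − 128q_D − q_D².
∂π/∂q_D = 259 − 8q_D − 3q_E = 0, so q_D = 32.375 − 0.375q_E.
The reaction-function slope is −0.375, so an 8-unit rise in q_E moves q_D by −0.375 × 8 = −3. D's best response falls — the actions are strategic substitutes.

-3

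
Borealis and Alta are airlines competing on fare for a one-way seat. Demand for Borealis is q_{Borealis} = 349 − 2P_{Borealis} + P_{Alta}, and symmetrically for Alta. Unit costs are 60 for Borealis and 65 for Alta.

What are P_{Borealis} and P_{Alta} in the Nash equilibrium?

157, 159

Borealis's profit: π = (P_{Borealis} − 60)(349 − 2P_{Borealis} + P_{Alta}).
∂π/∂P_{Borealis} = 469 − 4P_{Borealis} + P_{Alta} = 0 ⇒ P_{Borealis} = 117.25 + 0.25P_{Alta}.
Similarly P_{Alta} = 119.75 + 0.25P_{Borealis}.
Plugging P_{Alta} into Borealis's best response: P_{Borealis} = 117.25 + 0.25(119.75 + 0.25P_{Borealis}) ⇒ 0.9375P_{Borealis} = 147.1875, so P_{Borealis} = 157.
Then P_{Alta} = 119.75 + 0.25·157 = 159.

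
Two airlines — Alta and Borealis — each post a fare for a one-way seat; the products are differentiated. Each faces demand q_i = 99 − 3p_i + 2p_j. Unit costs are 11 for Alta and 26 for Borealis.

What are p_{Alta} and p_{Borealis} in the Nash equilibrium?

Alta's profit: π = (p_{Alta} − 11)(99 − 3p_{Alta} + 2p_{Borealis}).
∂π/∂p_{Alta} = 132 − 6p_{Alta} + 2p_{Borealis} = 0 ⇒ p_{Alta} = 22 + (1/3)p_{Borealis}.
Similarly p_{Borealis} = 29.5 + (1/3)p_{Alta}.
Solving the two reaction functions simultaneously: (1 − (1/3)(1/3))p_{Alta} = 22 + (1/3)·29.5, so (8/9)p_{Alta} = 191/6 and p_{Alta} = 35.8125.
Then p_{Borealis} = 29.5 + (1/3)·35.8125 = 41.4375.

35.8125, 41.4375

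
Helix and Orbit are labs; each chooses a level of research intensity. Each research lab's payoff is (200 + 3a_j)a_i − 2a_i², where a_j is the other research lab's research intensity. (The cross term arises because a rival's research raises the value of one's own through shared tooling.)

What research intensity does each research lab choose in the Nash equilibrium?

Helix's payoff is (200 + 3a_O)a_H − 2a_H².
∂π/∂a_H = 200 + 3a_O − 4a_H = 0, so a_H = 50 + 0.75a_O.
The game is symmetric, so in equilibrium a_O = a_H: the reaction function gives 0.25a_H = 50, hence a_H = 200.

200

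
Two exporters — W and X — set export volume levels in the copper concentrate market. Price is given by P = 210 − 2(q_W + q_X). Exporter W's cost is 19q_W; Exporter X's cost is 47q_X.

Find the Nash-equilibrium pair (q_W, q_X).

36.5, 22.5

Exporter W's profit: π = q_W(210 − 2(q_W + q_X)) − 19q_W.
∂π/∂q_W = 191 − 4q_W − 2q_X = 0, so q_W = 47.75 − 0.5q_X.
By the same steps for X: q_X = 40.75 − 0.5q_W.
Substituting the second reaction function into the first: q_W = 47.75 − 0.5(40.75 − 0.5q_W), which gives 0.75q_W = 27.375 ⇒ q_W = 36.5.
Then q_X = 40.75 − 0.5·36.5 = 22.5.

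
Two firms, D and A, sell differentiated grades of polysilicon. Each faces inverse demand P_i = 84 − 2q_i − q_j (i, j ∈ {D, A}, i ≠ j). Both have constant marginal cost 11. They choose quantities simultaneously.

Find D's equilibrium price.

40.2

Firm D's profit: π = q_D(84 − 2q_D − q_A) − 11q_D.
∂π/∂q_D = 73 − 4q_D − q_A = 0 ⇒ q_D = 18.25 − 0.25q_A.
Setting q_D = q_A in the reaction function: q_D = 18.25 − 0.25q_D, so q_D = 18.25 / 1.25 = 14.6.
P_D = 84 − 2·14.6 − 14.6 = 40.2.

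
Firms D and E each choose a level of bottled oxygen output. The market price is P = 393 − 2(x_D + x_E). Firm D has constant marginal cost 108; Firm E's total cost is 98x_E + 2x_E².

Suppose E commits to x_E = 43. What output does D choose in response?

49.75

Firm D's profit: π = x_D(393 − 2(x_D + x_E)) − 108x_D.
∂π/∂x_D = 285 − 4x_D − 2x_E = 0, so x_D = 71.25 − 0.5x_E.
At x_E = 43: x_D = 71.25 − 0.5·43 = 49.75.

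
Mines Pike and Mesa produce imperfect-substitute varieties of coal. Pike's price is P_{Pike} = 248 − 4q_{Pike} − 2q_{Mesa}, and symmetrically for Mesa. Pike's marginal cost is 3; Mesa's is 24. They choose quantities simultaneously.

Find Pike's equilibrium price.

Mine Pike's profit: π = q_{Pike}(248 − 4q_{Pike} − 2q_{Mesa}) − 3q_{Pike}.
∂π/∂q_{Pike} = 245 − 8q_{Pike} − 2q_{Mesa} = 0 ⇒ q_{Pike} = 30.625 − 0.25q_{Mesa}.
Similarly q_{Mesa} = 28 − 0.25q_{Pike}.
Substituting the second reaction function into the first: q_{Pike} = 30.625 − 0.25(28 − 0.25q_{Pike}), which gives 0.9375q_{Pike} = 23.625 ⇒ q_{Pike} = 25.2.
Then q_{Mesa} = 28 − 0.25·25.2 = 21.7.
P_{Pike} = 248 − 4·25.2 − 2·21.7 = 103.8.

103.8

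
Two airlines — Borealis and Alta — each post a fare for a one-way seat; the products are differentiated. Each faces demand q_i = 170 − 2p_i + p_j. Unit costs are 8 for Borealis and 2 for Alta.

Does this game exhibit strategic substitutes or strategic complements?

Borealis's profit: π = (p_{Borealis} − 8)(170 − 2p_{Borealis} + p_{Alta}).
∂π/∂p_{Borealis} = 186 − 4p_{Borealis} + p_{Alta} = 0 ⇒ p_{Borealis} = 46.5 + 0.25p_{Alta}.
The best-response slope dp_{Borealis}/dp_{Alta} = 0.25 > 0: the reaction function is upward-sloping, so the choices are strategic complements.

strategic complements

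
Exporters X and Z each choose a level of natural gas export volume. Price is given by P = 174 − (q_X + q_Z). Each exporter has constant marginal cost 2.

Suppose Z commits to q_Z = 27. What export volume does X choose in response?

Exporter X's profit: π = q_X(174 − (q_X + q_Z)) − 2q_X.
∂π/∂q_X = 172 − 2q_X − q_Z = 0, so q_X = 86 − 0.5q_Z.
At q_Z = 27: q_X = 86 − 0.5·27 = 72.5.

72.5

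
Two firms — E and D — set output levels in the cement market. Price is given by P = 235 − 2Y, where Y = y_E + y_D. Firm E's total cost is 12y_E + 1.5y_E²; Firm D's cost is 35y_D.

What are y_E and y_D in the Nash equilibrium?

Firm E's profit: π = y_E(235 − 2(y_E + y_D)) − 12y_E − 1.5y_E².
∂π/∂y_E = 223 − 7y_E − 2y_D = 0, so y_E = 223/7 − (2/7)y_D.
For D: ∂π/∂y_D = 200 − 4y_D − 2y_E = 0 ⇒ y_D = 50 − 0.5y_E.
Substituting the second reaction function into the first: y_E = 223/7 − (2/7)(50 − 0.5y_E), which gives (6/7)y_E = 123/7 ⇒ y_E = 20.5.
Then y_D = 50 − 0.5·20.5 = 39.75.

20.5, 39.75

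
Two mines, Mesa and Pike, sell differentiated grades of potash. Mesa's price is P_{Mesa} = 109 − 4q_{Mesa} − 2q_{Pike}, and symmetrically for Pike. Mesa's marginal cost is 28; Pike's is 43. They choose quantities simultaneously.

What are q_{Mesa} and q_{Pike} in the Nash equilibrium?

Mine Mesa's profit: π = q_{Mesa}(109 − 4q_{Mesa} − 2q_{Pike}) − 28q_{Mesa}.
∂π/∂q_{Mesa} = 81 − 8q_{Mesa} − 2q_{Pike} = 0 ⇒ q_{Mesa} = 10.125 − 0.25q_{Pike}.
Similarly q_{Pike} = 8.25 − 0.25q_{Mesa}.
Solving the two reaction functions simultaneously: (1 − (−0.25)(−0.25))q_{Mesa} = 10.125 − 0.25·8.25, so 0.9375q_{Mesa} = 8.0625 and q_{Mesa} = 8.6.
Then q_{Pike} = 8.25 − 0.25·8.6 = 6.1.

8.6, 6.1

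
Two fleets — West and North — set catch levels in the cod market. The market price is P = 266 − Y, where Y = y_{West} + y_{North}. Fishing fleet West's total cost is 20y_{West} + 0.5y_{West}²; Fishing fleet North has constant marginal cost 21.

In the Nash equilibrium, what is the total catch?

147.2

Fishing fleet West's profit: π = y_{West}(266 − (y_{West} + y_{North})) − 20y_{West} − 0.5y_{West}².
∂π/∂y_{West} = 246 − 3y_{West} − y_{North} = 0, so y_{West} = 82 − (1/3)y_{North}.
For North: ∂π/∂y_{North} = 245 − 2y_{North} − y_{West} = 0 ⇒ y_{North} = 122.5 − 0.5y_{West}.
Plugging y_{North} into West's best response: y_{West} = 82 − (1/3)(122.5 − 0.5y_{West}) ⇒ (5/6)y_{West} = 247/6, so y_{West} = 49.4.
Then y_{North} = 122.5 − 0.5·49.4 = 97.8.
Total catch: 49.4 + 97.8 = 147.2.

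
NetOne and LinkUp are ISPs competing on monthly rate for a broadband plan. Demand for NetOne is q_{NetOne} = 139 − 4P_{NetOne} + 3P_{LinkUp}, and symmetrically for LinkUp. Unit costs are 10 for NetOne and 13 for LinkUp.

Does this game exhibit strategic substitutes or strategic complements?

strategic complements

NetOne's profit: π = (P_{NetOne} − 10)(139 − 4P_{NetOne} + 3P_{LinkUp}).
∂π/∂P_{NetOne} = 179 − 8P_{NetOne} + 3P_{LinkUp} = 0 ⇒ P_{NetOne} = 22.375 + 0.375P_{LinkUp}.
The best-response slope dP_{NetOne}/dP_{LinkUp} = 0.375 > 0: the reaction function is upward-sloping, so the choices are strategic complements.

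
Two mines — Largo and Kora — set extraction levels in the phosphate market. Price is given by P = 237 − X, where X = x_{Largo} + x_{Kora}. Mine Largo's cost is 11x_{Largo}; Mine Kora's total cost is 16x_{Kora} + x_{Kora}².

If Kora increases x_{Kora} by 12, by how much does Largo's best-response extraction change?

Mine Largo's profit: π = x_{Largo}(237 − (x_{Largo} + x_{Kora})) − 11x_{Largo}.
∂π/∂x_{Largo} = 226 − 2x_{Largo} − x_{Kora} = 0, so x_{Largo} = 113 − 0.5x_{Kora}.
The reaction-function slope is −0.5, so a 12-unit rise in x_{Kora} moves x_{Largo} by −0.5 × 12 = −6. Largo's best response falls — the actions are strategic substitutes.

-6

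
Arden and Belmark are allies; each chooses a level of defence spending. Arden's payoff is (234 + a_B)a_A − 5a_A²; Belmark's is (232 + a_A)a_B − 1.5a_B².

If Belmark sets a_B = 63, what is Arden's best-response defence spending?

29.7

Expanding Arden's payoff: 234a_A + a_Ba_A − 5a_A².
∂π/∂a_A = 234 + a_B − 10a_A = 0, so a_A = 23.4 + 0.1a_B.
At a_B = 63: a_A = 23.4 + 0.1·63 = 29.7.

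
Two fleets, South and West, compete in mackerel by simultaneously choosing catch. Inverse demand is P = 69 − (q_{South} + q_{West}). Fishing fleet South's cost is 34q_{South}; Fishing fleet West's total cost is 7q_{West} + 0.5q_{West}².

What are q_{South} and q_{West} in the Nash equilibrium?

8.6, 17.8

Fishing fleet South's profit: π = q_{South}(69 − (q_{South} + q_{West})) − 34q_{South}.
∂π/∂q_{South} = 35 − 2q_{South} − q_{West} = 0, so q_{South} = 17.5 − 0.5q_{West}.
For West: ∂π/∂q_{West} = 62 − 3q_{West} − q_{South} = 0 ⇒ q_{West} = 62/3 − (1/3)q_{South}.
Plugging q_{West} into South's best response: q_{South} = 17.5 − 0.5(62/3 − (1/3)q_{South}) ⇒ (5/6)q_{South} = 43/6, so q_{South} = 8.6.
Then q_{West} = 62/3 − (1/3)·8.6 = 17.8.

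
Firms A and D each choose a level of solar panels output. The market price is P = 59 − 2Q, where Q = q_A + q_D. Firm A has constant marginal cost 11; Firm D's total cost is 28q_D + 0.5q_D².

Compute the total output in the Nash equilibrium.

12.875

Firm A's profit: π = q_A(59 − 2(q_A + q_D)) − 11q_A.
∂π/∂q_A = 48 − 4q_A − 2q_D = 0, so q_A = 12 − 0.5q_D.
For D: ∂π/∂q_D = 31 − 5q_D − 2q_A = 0 ⇒ q_D = 6.2 − 0.4q_A.
Solving the two reaction functions simultaneously: (1 − (−0.5)(−0.4))q_A = 12 − 0.5·6.2, so 0.8q_A = 8.9 and q_A = 11.125.
Then q_D = 6.2 − 0.4·11.125 = 1.75.
Total output: 11.125 + 1.75 = 12.875.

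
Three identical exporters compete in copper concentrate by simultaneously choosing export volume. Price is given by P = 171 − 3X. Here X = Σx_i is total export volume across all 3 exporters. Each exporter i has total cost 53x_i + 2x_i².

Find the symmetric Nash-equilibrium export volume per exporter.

A representative exporter's profit is π_i = x_i(171 − 3X) − 53x_i − 2x_i², with X = x_i + Σ_{j≠i} x_j.
First-order condition: 118 − 10x_i − 3Σ_{j≠i} x_j = 0.
Imposing symmetry (x_j = x for all j) turns Σ_{j≠i} x_j into 2x, so 118 = 16x and x = 7.375.

7.375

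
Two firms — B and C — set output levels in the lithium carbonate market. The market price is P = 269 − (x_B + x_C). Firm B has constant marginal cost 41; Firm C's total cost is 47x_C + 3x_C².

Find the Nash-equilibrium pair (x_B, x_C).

106.8, 14.4

Firm B's profit: π = x_B(269 − (x_B + x_C)) − 41x_B.
∂π/∂x_B = 228 − 2x_B − x_C = 0, so x_B = 114 − 0.5x_C.
For C: ∂π/∂x_C = 222 − 8x_C − x_B = 0 ⇒ x_C = 27.75 − 0.125x_B.
Plugging x_C into B's best response: x_B = 114 − 0.5(27.75 − 0.125x_B) ⇒ 0.9375x_B = 100.125, so x_B = 106.8.
Then x_C = 27.75 − 0.125·106.8 = 14.4.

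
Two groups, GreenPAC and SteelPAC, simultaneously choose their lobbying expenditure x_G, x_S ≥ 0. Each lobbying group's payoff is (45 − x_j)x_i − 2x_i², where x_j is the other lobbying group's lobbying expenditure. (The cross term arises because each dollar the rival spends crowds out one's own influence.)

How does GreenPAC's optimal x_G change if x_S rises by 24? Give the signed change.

-6

GreenPAC's payoff is (45 − x_S)x_G − 2x_G².
∂π/∂x_G = 45 − x_S − 4x_G = 0, so x_G = 11.25 − 0.25x_S.
The reaction-function slope is −0.25, so a 24-unit rise in x_S moves x_G by −0.25 × 24 = −6. GreenPAC's best response falls — the actions are strategic substitutes.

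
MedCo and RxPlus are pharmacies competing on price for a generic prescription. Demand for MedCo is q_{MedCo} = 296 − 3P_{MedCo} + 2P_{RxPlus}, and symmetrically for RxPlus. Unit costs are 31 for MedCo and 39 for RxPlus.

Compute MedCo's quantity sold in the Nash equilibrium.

MedCo's profit: π = (P_{MedCo} − 31)(296 − 3P_{MedCo} + 2P_{RxPlus}).
∂π/∂P_{MedCo} = 389 − 6P_{MedCo} + 2P_{RxPlus} = 0 ⇒ P_{MedCo} = 389/6 + (1/3)P_{RxPlus}.
Similarly P_{RxPlus} = 413/6 + (1/3)P_{MedCo}.
Solving the two reaction functions simultaneously: (1 − (1/3)(1/3))P_{MedCo} = 389/6 + (1/3)·(413/6), so (8/9)P_{MedCo} = 790/9 and P_{MedCo} = 98.75.
Then P_{RxPlus} = 413/6 + (1/3)·98.75 = 101.75.
q_{MedCo} = 296 − 3·98.75 + 2·101.75 = 203.25.

203.25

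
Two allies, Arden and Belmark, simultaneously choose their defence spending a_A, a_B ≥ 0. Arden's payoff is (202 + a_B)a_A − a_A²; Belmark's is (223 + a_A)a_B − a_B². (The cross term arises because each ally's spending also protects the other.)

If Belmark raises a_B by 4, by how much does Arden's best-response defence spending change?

2

Expanding Arden's payoff: 202a_A + a_Ba_A − a_A².
∂π/∂a_A = 202 + a_B − 2a_A = 0, so a_A = 101 + 0.5a_B.
The reaction-function slope is 0.5, so a 4-unit rise in a_B moves a_A by 0.5 × 4 = 2. Arden's best response rises — the actions are strategic complements.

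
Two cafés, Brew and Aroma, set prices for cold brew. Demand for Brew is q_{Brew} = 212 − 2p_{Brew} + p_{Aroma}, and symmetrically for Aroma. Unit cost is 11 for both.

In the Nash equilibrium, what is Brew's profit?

Brew's profit: π = (p_{Brew} − 11)(212 − 2p_{Brew} + p_{Aroma}).
∂π/∂p_{Brew} = 234 − 4p_{Brew} + p_{Aroma} = 0 ⇒ p_{Brew} = 58.5 + 0.25p_{Aroma}.
The game is symmetric, so in equilibrium p_{Aroma} = p_{Brew}: the reaction function gives 0.75p_{Brew} = 58.5, hence p_{Brew} = 78.
q_{Brew} = 212 − 2·78 + 78 = 134.
Profit = (78 − 11)·134 = 8978.

8978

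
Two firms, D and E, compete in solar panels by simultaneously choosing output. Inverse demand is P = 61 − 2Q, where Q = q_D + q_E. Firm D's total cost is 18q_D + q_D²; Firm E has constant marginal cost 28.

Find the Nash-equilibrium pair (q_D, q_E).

5.3, 5.6

Firm D's profit: π = q_D(61 − 2(q_D + q_E)) − 18q_D − q_D².
∂π/∂q_D = 43 − 6q_D − 2q_E = 0, so q_D = 43/6 − (1/3)q_E.
For E: ∂π/∂q_E = 33 − 4q_E − 2q_D = 0 ⇒ q_E = 8.25 − 0.5q_D.
Plugging q_E into D's best response: q_D = 43/6 − (1/3)(8.25 − 0.5q_D) ⇒ (5/6)q_D = 53/12, so q_D = 5.3.
Then q_E = 8.25 − 0.5·5.3 = 5.6.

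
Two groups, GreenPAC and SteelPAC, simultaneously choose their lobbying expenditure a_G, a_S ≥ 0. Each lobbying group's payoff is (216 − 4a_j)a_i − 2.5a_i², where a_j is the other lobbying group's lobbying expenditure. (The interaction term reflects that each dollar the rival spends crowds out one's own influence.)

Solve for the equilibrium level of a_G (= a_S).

GreenPAC's payoff is (216 − 4a_S)a_G − 2.5a_G².
∂π/∂a_G = 216 − 4a_S − 5a_G = 0, so a_G = 43.2 − 0.8a_S.
By symmetry a_S = a_G; substituting into the reaction function, 1.8a_G = 43.2 and a_G = 24.

24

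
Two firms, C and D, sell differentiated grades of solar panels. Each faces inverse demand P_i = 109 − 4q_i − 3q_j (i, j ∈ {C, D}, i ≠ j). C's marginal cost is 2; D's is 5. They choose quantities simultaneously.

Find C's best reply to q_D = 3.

12.25

Firm C's profit: π = q_C(109 − 4q_C − 3q_D) − 2q_C.
∂π/∂q_C = 107 − 8q_C − 3q_D = 0 ⇒ q_C = 13.375 − 0.375q_D.
At q_D = 3: q_C = 13.375 − 0.375·3 = 12.25.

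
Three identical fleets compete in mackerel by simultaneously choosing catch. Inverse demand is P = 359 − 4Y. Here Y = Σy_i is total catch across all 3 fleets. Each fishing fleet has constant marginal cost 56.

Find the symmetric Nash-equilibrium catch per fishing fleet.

18.9375

A representative fishing fleet's profit is π_i = y_i(359 − 4Y) − 56y_i, with Y = y_i + Σ_{j≠i} y_j.
First-order condition: 303 − 8y_i − 4Σ_{j≠i} y_j = 0.
Imposing symmetry (y_j = y for all j) turns Σ_{j≠i} y_j into 2y, so 303 = 16y and y = 18.9375.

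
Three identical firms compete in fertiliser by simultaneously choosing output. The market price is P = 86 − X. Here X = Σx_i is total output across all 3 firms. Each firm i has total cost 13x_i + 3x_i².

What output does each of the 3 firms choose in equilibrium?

A representative firm's profit is π_i = x_i(86 − X) − 13x_i − 3x_i², with X = x_i + Σ_{j≠i} x_j.
First-order condition: 73 − 8x_i − Σ_{j≠i} x_j = 0.
In a symmetric equilibrium every firm chooses the same x, so Σ_{j≠i} x_j = 2x. The condition becomes 73 − 10x = 0, giving x = 73/10 = 7.3.

7.3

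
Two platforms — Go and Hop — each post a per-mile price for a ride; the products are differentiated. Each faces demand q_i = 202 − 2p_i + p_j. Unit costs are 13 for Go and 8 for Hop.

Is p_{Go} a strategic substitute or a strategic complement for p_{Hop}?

strategic complements

Go's profit: π = (p_{Go} − 13)(202 − 2p_{Go} + p_{Hop}).
∂π/∂p_{Go} = 228 − 4p_{Go} + p_{Hop} = 0 ⇒ p_{Go} = 57 + 0.25p_{Hop}.
The best-response slope dp_{Go}/dp_{Hop} = 0.25 > 0: the reaction function is upward-sloping, so the choices are strategic complements.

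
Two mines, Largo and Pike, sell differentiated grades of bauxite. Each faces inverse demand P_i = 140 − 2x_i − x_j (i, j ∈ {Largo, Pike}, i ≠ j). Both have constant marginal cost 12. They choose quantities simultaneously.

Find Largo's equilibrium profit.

1310.72

Mine Largo's profit: π = x_{Largo}(140 − 2x_{Largo} − x_{Pike}) − 12x_{Largo}.
∂π/∂x_{Largo} = 128 − 4x_{Largo} − x_{Pike} = 0 ⇒ x_{Largo} = 32 − 0.25x_{Pike}.
The game is symmetric, so in equilibrium x_{Pike} = x_{Largo}: the reaction function gives 1.25x_{Largo} = 32, hence x_{Largo} = 25.6.
P_{Largo} = 140 − 2·25.6 − 25.6 = 63.2.
Profit = (63.2 − 12)·25.6 = 1310.72.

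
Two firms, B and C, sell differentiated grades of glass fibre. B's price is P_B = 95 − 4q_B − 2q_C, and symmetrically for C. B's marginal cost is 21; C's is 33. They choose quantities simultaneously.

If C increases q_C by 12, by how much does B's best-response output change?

Firm B's profit: π = q_B(95 − 4q_B − 2q_C) − 21q_B.
∂π/∂q_B = 74 − 8q_B − 2q_C = 0 ⇒ q_B = 9.25 − 0.25q_C.
The reaction-function slope is −0.25, so a 12-unit rise in q_C moves q_B by −0.25 × 12 = −3. B's best response falls — the actions are strategic substitutes.

-3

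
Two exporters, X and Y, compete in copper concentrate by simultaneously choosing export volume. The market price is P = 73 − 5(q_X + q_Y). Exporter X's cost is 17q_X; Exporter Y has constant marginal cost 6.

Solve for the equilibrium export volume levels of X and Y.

3, 5.2

Exporter X's profit: π = q_X(73 − 5(q_X + q_Y)) − 17q_X.
∂π/∂q_X = 56 − 10q_X − 5q_Y = 0, so q_X = 5.6 − 0.5q_Y.
By the same steps for Y: q_Y = 6.7 − 0.5q_X.
Plugging q_Y into X's best response: q_X = 5.6 − 0.5(6.7 − 0.5q_X) ⇒ 0.75q_X = 2.25, so q_X = 3.
Then q_Y = 6.7 − 0.5·3 = 5.2.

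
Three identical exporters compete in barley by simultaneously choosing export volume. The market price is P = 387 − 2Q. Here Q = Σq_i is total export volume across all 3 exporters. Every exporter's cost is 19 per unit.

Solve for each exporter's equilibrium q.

A representative exporter's profit is π_i = q_i(387 − 2Q) − 19q_i, with Q = q_i + Σ_{j≠i} q_j.
First-order condition: 368 − 4q_i − 2Σ_{j≠i} q_j = 0.
In a symmetric equilibrium every exporter chooses the same q, so Σ_{j≠i} q_j = 2q. The condition becomes 368 − 8q = 0, giving q = 368/8 = 46.

46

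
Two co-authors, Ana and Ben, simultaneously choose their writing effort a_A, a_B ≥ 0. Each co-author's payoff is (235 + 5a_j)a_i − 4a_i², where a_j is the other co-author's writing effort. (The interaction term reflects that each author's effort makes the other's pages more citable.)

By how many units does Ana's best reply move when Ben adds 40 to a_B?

25

Ana's payoff is (235 + 5a_B)a_A − 4a_A².
∂π/∂a_A = 235 + 5a_B − 8a_A = 0, so a_A = 29.375 + 0.625a_B.
The reaction-function slope is 0.625, so a 40-unit rise in a_B moves a_A by 0.625 × 40 = 25. Ana's best response rises — the actions are strategic complements.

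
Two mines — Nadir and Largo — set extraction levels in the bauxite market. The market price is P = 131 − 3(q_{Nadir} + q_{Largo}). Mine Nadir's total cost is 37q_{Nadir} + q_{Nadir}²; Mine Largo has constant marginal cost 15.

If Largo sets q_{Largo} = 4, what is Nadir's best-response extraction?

10.25

Mine Nadir's profit: π = q_{Nadir}(131 − 3(q_{Nadir} + q_{Largo})) − 37q_{Nadir} − q_{Nadir}².
∂π/∂q_{Nadir} = 94 − 8q_{Nadir} − 3q_{Largo} = 0, so q_{Nadir} = 11.75 − 0.375q_{Largo}.
At q_{Largo} = 4: q_{Nadir} = 11.75 − 0.375·4 = 10.25.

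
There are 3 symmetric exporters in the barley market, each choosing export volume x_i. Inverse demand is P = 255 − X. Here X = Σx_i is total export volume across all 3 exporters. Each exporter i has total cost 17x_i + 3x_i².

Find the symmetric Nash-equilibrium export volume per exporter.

A representative exporter's profit is π_i = x_i(255 − X) − 17x_i − 3x_i², with X = x_i + Σ_{j≠i} x_j.
First-order condition: 238 − 8x_i − Σ_{j≠i} x_j = 0.
In a symmetric equilibrium every exporter chooses the same x, so Σ_{j≠i} x_j = 2x. The condition becomes 238 − 10x = 0, giving x = 238/10 = 23.8.

23.8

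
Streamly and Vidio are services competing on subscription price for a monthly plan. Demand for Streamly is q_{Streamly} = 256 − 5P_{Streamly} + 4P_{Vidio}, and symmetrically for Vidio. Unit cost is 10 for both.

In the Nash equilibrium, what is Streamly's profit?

8405

Streamly's profit: π = (P_{Streamly} − 10)(256 − 5P_{Streamly} + 4P_{Vidio}).
∂π/∂P_{Streamly} = 306 − 10P_{Streamly} + 4P_{Vidio} = 0 ⇒ P_{Streamly} = 30.6 + 0.4P_{Vidio}.
Setting P_{Streamly} = P_{Vidio} in the reaction function: P_{Streamly} = 30.6 + 0.4P_{Streamly}, so P_{Streamly} = 30.6 / 0.6 = 51.
q_{Streamly} = 256 − 5·51 + 4·51 = 205.
Profit = (51 − 10)·205 = 8405.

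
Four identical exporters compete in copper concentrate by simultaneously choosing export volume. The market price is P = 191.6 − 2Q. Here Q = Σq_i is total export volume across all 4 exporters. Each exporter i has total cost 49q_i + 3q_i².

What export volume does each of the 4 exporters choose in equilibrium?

A representative exporter's profit is π_i = q_i(191.6 − 2Q) − 49q_i − 3q_i², with Q = q_i + Σ_{j≠i} q_j.
First-order condition: 142.6 − 10q_i − 2Σ_{j≠i} q_j = 0.
With identical exporters, set every q_j = q: then 142.6 − 10q − 6q = 0, i.e. q = 142.6/16 = 8.9125.

8.9125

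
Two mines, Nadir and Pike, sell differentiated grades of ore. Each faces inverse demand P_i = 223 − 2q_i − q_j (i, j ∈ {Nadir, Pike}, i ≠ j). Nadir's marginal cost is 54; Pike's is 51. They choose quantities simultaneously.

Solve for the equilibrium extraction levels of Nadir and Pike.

33.6, 34.6

Mine Nadir's profit: π = q_{Nadir}(223 − 2q_{Nadir} − q_{Pike}) − 54q_{Nadir}.
∂π/∂q_{Nadir} = 169 − 4q_{Nadir} − q_{Pike} = 0 ⇒ q_{Nadir} = 42.25 − 0.25q_{Pike}.
Similarly q_{Pike} = 43 − 0.25q_{Nadir}.
Substituting the second reaction function into the first: q_{Nadir} = 42.25 − 0.25(43 − 0.25q_{Nadir}), which gives 0.9375q_{Nadir} = 31.5 ⇒ q_{Nadir} = 33.6.
Then q_{Pike} = 43 − 0.25·33.6 = 34.6.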